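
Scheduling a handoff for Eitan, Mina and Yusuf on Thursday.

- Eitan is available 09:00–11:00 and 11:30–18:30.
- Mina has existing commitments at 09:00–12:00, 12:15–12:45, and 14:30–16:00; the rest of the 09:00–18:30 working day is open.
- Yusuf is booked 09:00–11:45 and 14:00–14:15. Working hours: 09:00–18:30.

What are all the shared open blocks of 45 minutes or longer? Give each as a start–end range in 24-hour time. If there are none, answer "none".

12:45–14:00, 16:00–18:30

Mina free within 09:00–18:30: 12:00–12:15, 12:45–14:30, 16:00–18:30.
Yusuf free within 09:00–18:30: 11:45–14:00, 14:15–18:30.
Eitan ∩ Mina: 12:00–12:15, 12:45–14:30, 16:00–18:30.
Eitan ∩ Mina ∩ Yusuf: 12:00–12:15, 12:45–14:00, 14:15–14:30, 16:00–18:30.
Windows ≥ 45 min: 12:45–14:00, 16:00–18:30.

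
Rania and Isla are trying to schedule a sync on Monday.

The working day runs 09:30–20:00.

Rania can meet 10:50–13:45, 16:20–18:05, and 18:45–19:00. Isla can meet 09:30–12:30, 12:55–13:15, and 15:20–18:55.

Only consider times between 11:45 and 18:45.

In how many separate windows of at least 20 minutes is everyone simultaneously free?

3

Rania ∩ Isla: 10:50–12:30, 12:55–13:15, 16:20–18:05, 18:45–18:55.
Restricted to 11:45–18:45: 11:45–12:30, 12:55–13:15, 16:20–18:05.
Windows ≥ 20 min: 11:45–12:30, 12:55–13:15, 16:20–18:05.
That's 3 windows.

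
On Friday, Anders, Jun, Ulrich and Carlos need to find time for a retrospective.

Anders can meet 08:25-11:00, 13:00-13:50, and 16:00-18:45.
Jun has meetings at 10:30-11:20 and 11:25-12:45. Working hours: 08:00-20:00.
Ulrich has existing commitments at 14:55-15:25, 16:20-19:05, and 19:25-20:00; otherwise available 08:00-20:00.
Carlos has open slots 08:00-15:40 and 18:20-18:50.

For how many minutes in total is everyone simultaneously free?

Jun free within 08:00–20:00: 08:00–10:30, 11:20–11:25, 12:45–20:00.
Ulrich free within 08:00–20:00: 08:00–14:55, 15:25–16:20, 19:05–19:25.
Anders ∩ Jun: 08:25–10:30, 13:00–13:50, 16:00–18:45.
Anders ∩ Jun ∩ Ulrich: 08:25–10:30, 13:00–13:50, 16:00–16:20.
Anders ∩ Jun ∩ Ulrich ∩ Carlos: 08:25–10:30, 13:00–13:50.
Total common minutes: 125 + 50 = 175.

175 minutes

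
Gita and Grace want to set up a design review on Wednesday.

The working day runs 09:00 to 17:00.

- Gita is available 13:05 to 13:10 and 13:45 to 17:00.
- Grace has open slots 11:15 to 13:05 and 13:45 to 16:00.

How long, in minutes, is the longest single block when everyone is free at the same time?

Gita ∩ Grace: 13:45–16:00.
Single common window of 135 minutes.

135 minutes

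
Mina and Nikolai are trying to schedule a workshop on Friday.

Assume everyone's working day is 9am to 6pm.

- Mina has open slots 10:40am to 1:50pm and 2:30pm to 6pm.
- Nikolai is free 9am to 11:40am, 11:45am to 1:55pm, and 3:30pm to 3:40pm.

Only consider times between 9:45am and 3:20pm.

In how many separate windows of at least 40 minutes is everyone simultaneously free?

2

Mina ∩ Nikolai: 10:40–11:40, 11:45–13:50, 15:30–15:40.
Restricted to 09:45–15:20: 10:40–11:40, 11:45–13:50.
Windows ≥ 40 min: 10:40–11:40, 11:45–13:50.
That's 2 windows.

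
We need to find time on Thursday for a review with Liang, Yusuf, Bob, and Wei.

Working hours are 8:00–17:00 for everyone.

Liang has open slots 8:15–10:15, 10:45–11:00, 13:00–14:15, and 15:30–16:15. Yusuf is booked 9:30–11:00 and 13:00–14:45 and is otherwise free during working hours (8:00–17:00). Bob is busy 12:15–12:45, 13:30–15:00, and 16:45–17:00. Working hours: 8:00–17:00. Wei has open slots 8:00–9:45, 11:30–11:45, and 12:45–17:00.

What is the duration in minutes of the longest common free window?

75 minutes

Yusuf free within 08:00–17:00: 08:00–09:30, 11:00–13:00, 14:45–17:00.
Bob free within 08:00–17:00: 08:00–12:15, 12:45–13:30, 15:00–16:45.
Liang ∩ Yusuf: 08:15–09:30, 15:30–16:15.
Liang ∩ Yusuf ∩ Bob: 08:15–09:30, 15:30–16:15.
Liang ∩ Yusuf ∩ Bob ∩ Wei: 08:15–09:30, 15:30–16:15.
Common window lengths: 75, 45 min; longest is 75.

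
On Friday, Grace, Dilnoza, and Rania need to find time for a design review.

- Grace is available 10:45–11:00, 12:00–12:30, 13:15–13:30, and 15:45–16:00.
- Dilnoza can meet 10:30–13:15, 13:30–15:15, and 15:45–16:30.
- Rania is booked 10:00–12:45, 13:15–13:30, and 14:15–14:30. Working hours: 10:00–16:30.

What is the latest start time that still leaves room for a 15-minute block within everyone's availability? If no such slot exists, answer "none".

15:45

Rania free within 10:00–16:30: 12:45–13:15, 13:30–14:15, 14:30–16:30.
Grace ∩ Dilnoza: 10:45–11:00, 12:00–12:30, 15:45–16:00.
Grace ∩ Dilnoza ∩ Rania: 15:45–16:00.
Windows ≥ 15 min: 15:45–16:00.
Latest start in the last window 15:45–16:00 is 16:00 − 15 min = 15:45.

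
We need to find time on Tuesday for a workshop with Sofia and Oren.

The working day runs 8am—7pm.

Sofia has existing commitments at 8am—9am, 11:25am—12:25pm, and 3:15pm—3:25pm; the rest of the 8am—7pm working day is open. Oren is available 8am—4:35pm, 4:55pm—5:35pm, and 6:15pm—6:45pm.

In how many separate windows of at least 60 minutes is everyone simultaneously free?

Sofia free within 08:00–19:00: 09:00–11:25, 12:25–15:15, 15:25–19:00.
Sofia ∩ Oren: 09:00–11:25, 12:25–15:15, 15:25–16:35, 16:55–17:35, 18:15–18:45.
Windows ≥ 60 min: 09:00–11:25, 12:25–15:15, 15:25–16:35.
That's 3 windows.

3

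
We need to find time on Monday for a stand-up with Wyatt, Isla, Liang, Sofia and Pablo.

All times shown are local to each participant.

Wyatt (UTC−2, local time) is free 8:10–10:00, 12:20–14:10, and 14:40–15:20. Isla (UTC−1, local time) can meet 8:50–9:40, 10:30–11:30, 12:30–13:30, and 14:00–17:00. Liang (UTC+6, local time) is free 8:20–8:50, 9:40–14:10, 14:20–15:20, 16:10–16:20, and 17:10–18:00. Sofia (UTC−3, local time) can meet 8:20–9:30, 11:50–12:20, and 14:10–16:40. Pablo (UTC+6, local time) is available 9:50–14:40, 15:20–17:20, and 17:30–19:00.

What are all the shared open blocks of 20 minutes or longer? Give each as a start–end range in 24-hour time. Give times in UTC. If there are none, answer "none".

11:30–12:00

Wyatt → UTC: 10:10–12:00, 14:20–16:10, 16:40–17:20.
Isla → UTC: 09:50–10:40, 11:30–12:30, 13:30–14:30, 15:00–18:00.
Liang → UTC: 02:20–02:50, 03:40–08:10, 08:20–09:20, 10:10–10:20, 11:10–12:00.
Sofia → UTC: 11:20–12:30, 14:50–15:20, 17:10–19:40.
Pablo → UTC: 03:50–08:40, 09:20–11:20, 11:30–13:00.
Wyatt ∩ Isla: 10:10–10:40, 11:30–12:00, 14:20–14:30, 15:00–16:10, 16:40–17:20.
Wyatt ∩ Isla ∩ Liang: 10:10–10:20, 11:30–12:00.
Wyatt ∩ Isla ∩ Liang ∩ Sofia: 11:30–12:00.
Wyatt ∩ Isla ∩ Liang ∩ Sofia ∩ Pablo: 11:30–12:00.
Windows ≥ 20 min: 11:30–12:00.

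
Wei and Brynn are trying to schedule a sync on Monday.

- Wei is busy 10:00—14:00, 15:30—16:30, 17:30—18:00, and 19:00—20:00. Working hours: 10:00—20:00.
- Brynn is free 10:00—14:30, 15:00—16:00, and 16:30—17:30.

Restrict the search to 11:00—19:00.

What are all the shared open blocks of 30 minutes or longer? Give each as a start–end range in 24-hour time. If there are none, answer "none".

Wei free within 10:00–20:00: 14:00–15:30, 16:30–17:30, 18:00–19:00.
Wei ∩ Brynn: 14:00–14:30, 15:00–15:30, 16:30–17:30.
Restricted to 11:00–19:00: 14:00–14:30, 15:00–15:30, 16:30–17:30.
Windows ≥ 30 min: 14:00–14:30, 15:00–15:30, 16:30–17:30.

14:00–14:30, 15:00–15:30, 16:30–17:30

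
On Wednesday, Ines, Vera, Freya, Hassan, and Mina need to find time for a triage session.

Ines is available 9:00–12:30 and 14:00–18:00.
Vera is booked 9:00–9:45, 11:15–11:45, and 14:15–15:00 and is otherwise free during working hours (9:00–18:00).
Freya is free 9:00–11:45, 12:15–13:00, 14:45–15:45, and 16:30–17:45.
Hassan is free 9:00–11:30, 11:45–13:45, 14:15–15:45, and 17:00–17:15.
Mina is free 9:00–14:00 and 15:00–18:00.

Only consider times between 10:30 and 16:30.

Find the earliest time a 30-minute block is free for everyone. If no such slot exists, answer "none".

Vera free within 09:00–18:00: 09:45–11:15, 11:45–14:15, 15:00–18:00.
Ines ∩ Vera: 09:45–11:15, 11:45–12:30, 14:00–14:15, 15:00–18:00.
Ines ∩ Vera ∩ Freya: 09:45–11:15, 12:15–12:30, 15:00–15:45, 16:30–17:45.
Ines ∩ Vera ∩ Freya ∩ Hassan: 09:45–11:15, 12:15–12:30, 15:00–15:45, 17:00–17:15.
Ines ∩ Vera ∩ Freya ∩ Hassan ∩ Mina: 09:45–11:15, 12:15–12:30, 15:00–15:45, 17:00–17:15.
Restricted to 10:30–16:30: 10:30–11:15, 12:15–12:30, 15:00–15:45.
Windows ≥ 30 min: 10:30–11:15, 15:00–15:45.
Earliest such window starts at 10:30.

10:30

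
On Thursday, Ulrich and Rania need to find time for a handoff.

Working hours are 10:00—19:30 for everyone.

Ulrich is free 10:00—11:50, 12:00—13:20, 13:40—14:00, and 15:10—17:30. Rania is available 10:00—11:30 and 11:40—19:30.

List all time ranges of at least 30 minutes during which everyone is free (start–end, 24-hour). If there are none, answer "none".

10:00–11:30, 12:00–13:20, 15:10–17:30

Ulrich ∩ Rania: 10:00–11:30, 11:40–11:50, 12:00–13:20, 13:40–14:00, 15:10–17:30.
Windows ≥ 30 min: 10:00–11:30, 12:00–13:20, 15:10–17:30.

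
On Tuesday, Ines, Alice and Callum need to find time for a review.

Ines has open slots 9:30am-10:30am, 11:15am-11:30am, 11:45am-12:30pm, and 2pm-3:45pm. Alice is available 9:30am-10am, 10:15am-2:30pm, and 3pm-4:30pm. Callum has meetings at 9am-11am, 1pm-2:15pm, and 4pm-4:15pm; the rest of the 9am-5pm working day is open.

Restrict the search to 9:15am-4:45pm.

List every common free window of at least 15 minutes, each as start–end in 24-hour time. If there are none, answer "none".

11:15–11:30, 11:45–12:30, 14:15–14:30, 15:00–15:45

Callum free within 09:00–17:00: 11:00–13:00, 14:15–16:00, 16:15–17:00.
Ines ∩ Alice: 09:30–10:00, 10:15–10:30, 11:15–11:30, 11:45–12:30, 14:00–14:30, 15:00–15:45.
Ines ∩ Alice ∩ Callum: 11:15–11:30, 11:45–12:30, 14:15–14:30, 15:00–15:45.
Restricted to 09:15–16:45: 11:15–11:30, 11:45–12:30, 14:15–14:30, 15:00–15:45.
Windows ≥ 15 min: 11:15–11:30, 11:45–12:30, 14:15–14:30, 15:00–15:45.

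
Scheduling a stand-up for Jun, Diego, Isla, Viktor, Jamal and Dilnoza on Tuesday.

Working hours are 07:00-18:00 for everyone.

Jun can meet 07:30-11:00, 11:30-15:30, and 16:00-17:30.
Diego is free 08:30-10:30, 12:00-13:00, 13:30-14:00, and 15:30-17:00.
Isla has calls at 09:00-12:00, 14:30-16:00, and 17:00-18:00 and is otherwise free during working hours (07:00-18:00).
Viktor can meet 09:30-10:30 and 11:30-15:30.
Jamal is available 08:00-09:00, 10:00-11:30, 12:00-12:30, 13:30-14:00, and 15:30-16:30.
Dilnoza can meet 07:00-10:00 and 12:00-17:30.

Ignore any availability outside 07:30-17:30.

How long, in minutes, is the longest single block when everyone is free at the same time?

30 minutes

Isla free within 07:00–18:00: 07:00–09:00, 12:00–14:30, 16:00–17:00.
Jun ∩ Diego: 08:30–10:30, 12:00–13:00, 13:30–14:00, 16:00–17:00.
Jun ∩ Diego ∩ Isla: 08:30–09:00, 12:00–13:00, 13:30–14:00, 16:00–17:00.
Jun ∩ Diego ∩ Isla ∩ Viktor: 12:00–13:00, 13:30–14:00.
Jun ∩ Diego ∩ Isla ∩ Viktor ∩ Jamal: 12:00–12:30, 13:30–14:00.
Jun ∩ Diego ∩ Isla ∩ Viktor ∩ Jamal ∩ Dilnoza: 12:00–12:30, 13:30–14:00.
Restricted to 07:30–17:30: 12:00–12:30, 13:30–14:00.
Common window lengths: 30, 30 min; longest is 30.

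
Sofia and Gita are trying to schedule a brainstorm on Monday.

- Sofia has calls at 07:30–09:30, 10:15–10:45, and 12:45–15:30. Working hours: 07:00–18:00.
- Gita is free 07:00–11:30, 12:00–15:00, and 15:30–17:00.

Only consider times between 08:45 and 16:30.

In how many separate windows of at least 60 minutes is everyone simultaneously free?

Sofia free within 07:00–18:00: 07:00–07:30, 09:30–10:15, 10:45–12:45, 15:30–18:00.
Sofia ∩ Gita: 07:00–07:30, 09:30–10:15, 10:45–11:30, 12:00–12:45, 15:30–17:00.
Restricted to 08:45–16:30: 09:30–10:15, 10:45–11:30, 12:00–12:45, 15:30–16:30.
Windows ≥ 60 min: 15:30–16:30.
That's 1 window.

1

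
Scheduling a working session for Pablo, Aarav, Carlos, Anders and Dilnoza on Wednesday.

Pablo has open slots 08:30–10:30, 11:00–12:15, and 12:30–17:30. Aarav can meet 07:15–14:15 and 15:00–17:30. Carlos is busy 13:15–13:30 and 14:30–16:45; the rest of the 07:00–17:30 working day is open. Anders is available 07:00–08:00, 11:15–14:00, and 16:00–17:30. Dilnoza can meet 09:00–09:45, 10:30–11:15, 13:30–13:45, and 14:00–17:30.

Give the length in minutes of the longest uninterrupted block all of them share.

Carlos free within 07:00–17:30: 07:00–13:15, 13:30–14:30, 16:45–17:30.
Pablo ∩ Aarav: 08:30–10:30, 11:00–12:15, 12:30–14:15, 15:00–17:30.
Pablo ∩ Aarav ∩ Carlos: 08:30–10:30, 11:00–12:15, 12:30–13:15, 13:30–14:15, 16:45–17:30.
Pablo ∩ Aarav ∩ Carlos ∩ Anders: 11:15–12:15, 12:30–13:15, 13:30–14:00, 16:45–17:30.
Pablo ∩ Aarav ∩ Carlos ∩ Anders ∩ Dilnoza: 13:30–13:45, 16:45–17:30.
Common window lengths: 15, 45 min; longest is 45.

45 minutes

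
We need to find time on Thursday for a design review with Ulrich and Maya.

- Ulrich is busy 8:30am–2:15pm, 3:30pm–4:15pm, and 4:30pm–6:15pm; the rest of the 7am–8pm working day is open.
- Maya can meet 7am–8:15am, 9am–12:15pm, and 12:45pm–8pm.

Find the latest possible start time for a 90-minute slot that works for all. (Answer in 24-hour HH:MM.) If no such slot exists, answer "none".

Ulrich free within 07:00–20:00: 07:00–08:30, 14:15–15:30, 16:15–16:30, 18:15–20:00.
Ulrich ∩ Maya: 07:00–08:15, 14:15–15:30, 16:15–16:30, 18:15–20:00.
Windows ≥ 90 min: 18:15–20:00.
Latest start in the last window 18:15–20:00 is 20:00 − 90 min = 18:30.

18:30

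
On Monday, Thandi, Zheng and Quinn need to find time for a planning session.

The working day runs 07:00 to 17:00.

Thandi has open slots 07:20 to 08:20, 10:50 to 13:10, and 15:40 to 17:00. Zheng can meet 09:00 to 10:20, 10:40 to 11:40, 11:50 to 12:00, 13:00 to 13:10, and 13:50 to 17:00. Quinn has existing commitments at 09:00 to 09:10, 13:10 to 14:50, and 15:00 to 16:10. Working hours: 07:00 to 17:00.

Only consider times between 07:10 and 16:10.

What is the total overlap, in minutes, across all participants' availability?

Quinn free within 07:00–17:00: 07:00–09:00, 09:10–13:10, 14:50–15:00, 16:10–17:00.
Thandi ∩ Zheng: 10:50–11:40, 11:50–12:00, 13:00–13:10, 15:40–17:00.
Thandi ∩ Zheng ∩ Quinn: 10:50–11:40, 11:50–12:00, 13:00–13:10, 16:10–17:00.
Restricted to 07:10–16:10: 10:50–11:40, 11:50–12:00, 13:00–13:10.
Total common minutes: 50 + 10 + 10 = 70.

70 minutes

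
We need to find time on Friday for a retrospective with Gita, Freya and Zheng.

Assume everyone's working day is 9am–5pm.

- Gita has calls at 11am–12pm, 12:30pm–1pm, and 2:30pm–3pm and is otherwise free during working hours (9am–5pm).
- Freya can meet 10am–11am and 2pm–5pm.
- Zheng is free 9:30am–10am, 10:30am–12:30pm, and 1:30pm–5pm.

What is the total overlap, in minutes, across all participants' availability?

180 minutes

Gita free within 09:00–17:00: 09:00–11:00, 12:00–12:30, 13:00–14:30, 15:00–17:00.
Gita ∩ Freya: 10:00–11:00, 14:00–14:30, 15:00–17:00.
Gita ∩ Freya ∩ Zheng: 10:30–11:00, 14:00–14:30, 15:00–17:00.
Total common minutes: 30 + 30 + 120 = 180.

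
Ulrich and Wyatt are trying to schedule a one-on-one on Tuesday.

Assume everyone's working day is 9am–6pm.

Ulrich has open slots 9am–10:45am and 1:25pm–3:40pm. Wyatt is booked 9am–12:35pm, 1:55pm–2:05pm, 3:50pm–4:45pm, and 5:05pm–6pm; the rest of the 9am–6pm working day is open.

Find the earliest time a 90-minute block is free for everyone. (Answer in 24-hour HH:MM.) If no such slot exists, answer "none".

Wyatt free within 09:00–18:00: 12:35–13:55, 14:05–15:50, 16:45–17:05.
Ulrich ∩ Wyatt: 13:25–13:55, 14:05–15:40.
Windows ≥ 90 min: 14:05–15:40.
Earliest such window starts at 14:05.

14:05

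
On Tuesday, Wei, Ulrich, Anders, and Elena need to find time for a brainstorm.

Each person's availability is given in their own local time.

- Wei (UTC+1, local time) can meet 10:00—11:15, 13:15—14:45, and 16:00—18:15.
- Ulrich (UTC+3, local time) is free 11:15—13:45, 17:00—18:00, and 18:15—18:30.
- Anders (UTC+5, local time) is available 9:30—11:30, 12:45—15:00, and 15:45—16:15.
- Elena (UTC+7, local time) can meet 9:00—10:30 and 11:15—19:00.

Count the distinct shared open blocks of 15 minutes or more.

Wei → UTC: 09:00–10:15, 12:15–13:45, 15:00–17:15.
Ulrich → UTC: 08:15–10:45, 14:00–15:00, 15:15–15:30.
Anders → UTC: 04:30–06:30, 07:45–10:00, 10:45–11:15.
Elena → UTC: 02:00–03:30, 04:15–12:00.
Wei ∩ Ulrich: 09:00–10:15, 15:15–15:30.
Wei ∩ Ulrich ∩ Anders: 09:00–10:00.
Wei ∩ Ulrich ∩ Anders ∩ Elena: 09:00–10:00.
Windows ≥ 15 min: 09:00–10:00.
That's 1 window.

1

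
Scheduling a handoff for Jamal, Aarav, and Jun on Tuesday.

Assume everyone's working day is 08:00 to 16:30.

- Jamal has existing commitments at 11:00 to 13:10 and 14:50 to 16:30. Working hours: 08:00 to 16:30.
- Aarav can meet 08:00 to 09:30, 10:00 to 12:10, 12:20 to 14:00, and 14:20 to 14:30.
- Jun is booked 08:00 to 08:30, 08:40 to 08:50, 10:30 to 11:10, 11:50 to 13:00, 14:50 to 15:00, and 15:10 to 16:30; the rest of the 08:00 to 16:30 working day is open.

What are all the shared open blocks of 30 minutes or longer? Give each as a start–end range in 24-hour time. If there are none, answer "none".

08:50–09:30, 10:00–10:30, 13:10–14:00

Jamal free within 08:00–16:30: 08:00–11:00, 13:10–14:50.
Jun free within 08:00–16:30: 08:30–08:40, 08:50–10:30, 11:10–11:50, 13:00–14:50, 15:00–15:10.
Jamal ∩ Aarav: 08:00–09:30, 10:00–11:00, 13:10–14:00, 14:20–14:30.
Jamal ∩ Aarav ∩ Jun: 08:30–08:40, 08:50–09:30, 10:00–10:30, 13:10–14:00, 14:20–14:30.
Windows ≥ 30 min: 08:50–09:30, 10:00–10:30, 13:10–14:00.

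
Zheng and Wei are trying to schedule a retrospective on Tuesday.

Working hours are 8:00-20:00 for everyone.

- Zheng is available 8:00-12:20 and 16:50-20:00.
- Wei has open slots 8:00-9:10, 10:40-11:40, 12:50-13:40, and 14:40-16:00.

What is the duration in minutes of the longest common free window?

70 minutes

Zheng ∩ Wei: 08:00–09:10, 10:40–11:40.
Common window lengths: 70, 60 min; longest is 70.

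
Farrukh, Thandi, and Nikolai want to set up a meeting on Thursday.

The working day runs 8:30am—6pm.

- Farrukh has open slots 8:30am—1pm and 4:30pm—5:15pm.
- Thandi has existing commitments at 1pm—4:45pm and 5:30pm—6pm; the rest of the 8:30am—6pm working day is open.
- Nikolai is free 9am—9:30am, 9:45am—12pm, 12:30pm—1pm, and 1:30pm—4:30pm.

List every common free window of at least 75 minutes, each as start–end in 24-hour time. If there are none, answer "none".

09:45–12:00

Thandi free within 08:30–18:00: 08:30–13:00, 16:45–17:30.
Farrukh ∩ Thandi: 08:30–13:00, 16:45–17:15.
Farrukh ∩ Thandi ∩ Nikolai: 09:00–09:30, 09:45–12:00, 12:30–13:00.
Windows ≥ 75 min: 09:45–12:00.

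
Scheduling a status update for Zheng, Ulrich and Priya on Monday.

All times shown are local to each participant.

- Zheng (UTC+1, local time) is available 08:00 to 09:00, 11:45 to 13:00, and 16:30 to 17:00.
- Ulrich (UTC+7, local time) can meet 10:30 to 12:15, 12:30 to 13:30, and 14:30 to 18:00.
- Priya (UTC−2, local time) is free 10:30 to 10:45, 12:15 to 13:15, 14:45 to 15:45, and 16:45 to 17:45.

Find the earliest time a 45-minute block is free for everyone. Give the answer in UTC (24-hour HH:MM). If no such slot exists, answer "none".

Zheng → UTC: 07:00–08:00, 10:45–12:00, 15:30–16:00.
Ulrich → UTC: 03:30–05:15, 05:30–06:30, 07:30–11:00.
Priya → UTC: 12:30–12:45, 14:15–15:15, 16:45–17:45, 18:45–19:45.
Zheng ∩ Ulrich: 07:30–08:00, 10:45–11:00.
Zheng ∩ Ulrich ∩ Priya: (none).
Windows ≥ 45 min: (none).

none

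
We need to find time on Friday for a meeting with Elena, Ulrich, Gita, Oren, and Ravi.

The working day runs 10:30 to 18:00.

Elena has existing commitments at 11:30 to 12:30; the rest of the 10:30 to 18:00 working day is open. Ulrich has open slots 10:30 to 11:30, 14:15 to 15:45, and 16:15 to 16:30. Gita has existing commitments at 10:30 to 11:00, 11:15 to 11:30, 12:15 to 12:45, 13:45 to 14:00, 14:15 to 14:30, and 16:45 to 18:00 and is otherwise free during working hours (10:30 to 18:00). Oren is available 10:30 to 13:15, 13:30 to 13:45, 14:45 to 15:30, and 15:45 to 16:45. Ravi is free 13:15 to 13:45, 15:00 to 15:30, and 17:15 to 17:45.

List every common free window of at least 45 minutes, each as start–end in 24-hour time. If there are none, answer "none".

Elena free within 10:30–18:00: 10:30–11:30, 12:30–18:00.
Gita free within 10:30–18:00: 11:00–11:15, 11:30–12:15, 12:45–13:45, 14:00–14:15, 14:30–16:45.
Elena ∩ Ulrich: 10:30–11:30, 14:15–15:45, 16:15–16:30.
Elena ∩ Ulrich ∩ Gita: 11:00–11:15, 14:30–15:45, 16:15–16:30.
Elena ∩ Ulrich ∩ Gita ∩ Oren: 11:00–11:15, 14:45–15:30, 16:15–16:30.
Elena ∩ Ulrich ∩ Gita ∩ Oren ∩ Ravi: 15:00–15:30.
Windows ≥ 45 min: (none).

none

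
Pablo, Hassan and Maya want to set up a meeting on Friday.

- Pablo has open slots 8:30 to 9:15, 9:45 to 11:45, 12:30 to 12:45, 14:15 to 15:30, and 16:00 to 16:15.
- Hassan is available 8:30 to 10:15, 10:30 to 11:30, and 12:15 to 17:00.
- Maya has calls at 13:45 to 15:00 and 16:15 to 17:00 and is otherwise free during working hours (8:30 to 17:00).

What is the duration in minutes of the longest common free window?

Maya free within 08:30–17:00: 08:30–13:45, 15:00–16:15.
Pablo ∩ Hassan: 08:30–09:15, 09:45–10:15, 10:30–11:30, 12:30–12:45, 14:15–15:30, 16:00–16:15.
Pablo ∩ Hassan ∩ Maya: 08:30–09:15, 09:45–10:15, 10:30–11:30, 12:30–12:45, 15:00–15:30, 16:00–16:15.
Common window lengths: 45, 30, 60, 15, 30, 15 min; longest is 60.

60 minutes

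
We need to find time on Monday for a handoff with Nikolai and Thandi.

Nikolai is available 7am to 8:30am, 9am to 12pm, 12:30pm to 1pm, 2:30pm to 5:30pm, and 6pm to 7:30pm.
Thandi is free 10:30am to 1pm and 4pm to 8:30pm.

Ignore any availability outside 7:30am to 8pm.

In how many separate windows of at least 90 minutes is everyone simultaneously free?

3

Nikolai ∩ Thandi: 10:30–12:00, 12:30–13:00, 16:00–17:30, 18:00–19:30.
Restricted to 07:30–20:00: 10:30–12:00, 12:30–13:00, 16:00–17:30, 18:00–19:30.
Windows ≥ 90 min: 10:30–12:00, 16:00–17:30, 18:00–19:30.
That's 3 windows.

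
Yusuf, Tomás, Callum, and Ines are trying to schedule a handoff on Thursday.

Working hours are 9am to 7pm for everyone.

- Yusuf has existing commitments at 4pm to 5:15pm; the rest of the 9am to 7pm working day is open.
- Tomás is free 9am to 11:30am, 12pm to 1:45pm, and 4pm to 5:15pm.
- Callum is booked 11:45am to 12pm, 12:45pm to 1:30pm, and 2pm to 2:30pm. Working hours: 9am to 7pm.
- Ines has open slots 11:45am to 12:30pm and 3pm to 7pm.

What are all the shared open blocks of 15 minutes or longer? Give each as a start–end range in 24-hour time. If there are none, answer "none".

12:00–12:30

Yusuf free within 09:00–19:00: 09:00–16:00, 17:15–19:00.
Callum free within 09:00–19:00: 09:00–11:45, 12:00–12:45, 13:30–14:00, 14:30–19:00.
Yusuf ∩ Tomás: 09:00–11:30, 12:00–13:45.
Yusuf ∩ Tomás ∩ Callum: 09:00–11:30, 12:00–12:45, 13:30–13:45.
Yusuf ∩ Tomás ∩ Callum ∩ Ines: 12:00–12:30.
Windows ≥ 15 min: 12:00–12:30.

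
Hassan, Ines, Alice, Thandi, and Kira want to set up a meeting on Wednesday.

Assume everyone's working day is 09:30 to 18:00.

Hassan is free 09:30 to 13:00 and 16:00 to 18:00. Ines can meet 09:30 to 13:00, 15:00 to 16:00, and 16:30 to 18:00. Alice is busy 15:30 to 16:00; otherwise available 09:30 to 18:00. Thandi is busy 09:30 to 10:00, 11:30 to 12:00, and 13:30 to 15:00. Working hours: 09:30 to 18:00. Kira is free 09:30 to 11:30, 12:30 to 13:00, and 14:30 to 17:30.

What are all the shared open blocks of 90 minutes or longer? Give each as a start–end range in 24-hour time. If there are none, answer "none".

Alice free within 09:30–18:00: 09:30–15:30, 16:00–18:00.
Thandi free within 09:30–18:00: 10:00–11:30, 12:00–13:30, 15:00–18:00.
Hassan ∩ Ines: 09:30–13:00, 16:30–18:00.
Hassan ∩ Ines ∩ Alice: 09:30–13:00, 16:30–18:00.
Hassan ∩ Ines ∩ Alice ∩ Thandi: 10:00–11:30, 12:00–13:00, 16:30–18:00.
Hassan ∩ Ines ∩ Alice ∩ Thandi ∩ Kira: 10:00–11:30, 12:30–13:00, 16:30–17:30.
Windows ≥ 90 min: 10:00–11:30.

10:00–11:30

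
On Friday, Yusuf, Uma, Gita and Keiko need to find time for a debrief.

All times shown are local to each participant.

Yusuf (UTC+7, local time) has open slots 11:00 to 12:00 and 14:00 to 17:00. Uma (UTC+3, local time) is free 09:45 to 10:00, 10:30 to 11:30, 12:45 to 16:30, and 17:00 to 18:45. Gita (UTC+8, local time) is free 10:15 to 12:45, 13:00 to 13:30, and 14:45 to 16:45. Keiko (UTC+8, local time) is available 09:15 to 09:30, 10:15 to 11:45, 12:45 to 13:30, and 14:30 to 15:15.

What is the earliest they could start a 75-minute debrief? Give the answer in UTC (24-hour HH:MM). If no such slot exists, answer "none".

none

Yusuf → UTC: 04:00–05:00, 07:00–10:00.
Uma → UTC: 06:45–07:00, 07:30–08:30, 09:45–13:30, 14:00–15:45.
Gita → UTC: 02:15–04:45, 05:00–05:30, 06:45–08:45.
Keiko → UTC: 01:15–01:30, 02:15–03:45, 04:45–05:30, 06:30–07:15.
Yusuf ∩ Uma: 07:30–08:30, 09:45–10:00.
Yusuf ∩ Uma ∩ Gita: 07:30–08:30.
Yusuf ∩ Uma ∩ Gita ∩ Keiko: (none).
Windows ≥ 75 min: (none).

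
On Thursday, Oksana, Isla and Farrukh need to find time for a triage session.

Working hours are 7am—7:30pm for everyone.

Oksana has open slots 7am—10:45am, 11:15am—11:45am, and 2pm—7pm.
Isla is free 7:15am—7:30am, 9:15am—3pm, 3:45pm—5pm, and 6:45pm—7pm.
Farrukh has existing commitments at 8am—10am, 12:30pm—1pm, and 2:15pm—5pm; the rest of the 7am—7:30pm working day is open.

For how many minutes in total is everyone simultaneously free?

120 minutes

Farrukh free within 07:00–19:30: 07:00–08:00, 10:00–12:30, 13:00–14:15, 17:00–19:30.
Oksana ∩ Isla: 07:15–07:30, 09:15–10:45, 11:15–11:45, 14:00–15:00, 15:45–17:00, 18:45–19:00.
Oksana ∩ Isla ∩ Farrukh: 07:15–07:30, 10:00–10:45, 11:15–11:45, 14:00–14:15, 18:45–19:00.
Total common minutes: 15 + 45 + 30 + 15 + 15 = 120.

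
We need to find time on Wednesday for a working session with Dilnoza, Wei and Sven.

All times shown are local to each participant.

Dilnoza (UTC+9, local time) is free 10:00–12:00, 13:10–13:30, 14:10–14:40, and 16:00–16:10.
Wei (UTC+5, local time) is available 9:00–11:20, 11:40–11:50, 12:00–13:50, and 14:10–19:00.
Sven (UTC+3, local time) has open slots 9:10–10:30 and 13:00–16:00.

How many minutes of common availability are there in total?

Dilnoza → UTC: 01:00–03:00, 04:10–04:30, 05:10–05:40, 07:00–07:10.
Wei → UTC: 04:00–06:20, 06:40–06:50, 07:00–08:50, 09:10–14:00.
Sven → UTC: 06:10–07:30, 10:00–13:00.
Dilnoza ∩ Wei: 04:10–04:30, 05:10–05:40, 07:00–07:10.
Dilnoza ∩ Wei ∩ Sven: 07:00–07:10.
Total common minutes: 10.

10 minutes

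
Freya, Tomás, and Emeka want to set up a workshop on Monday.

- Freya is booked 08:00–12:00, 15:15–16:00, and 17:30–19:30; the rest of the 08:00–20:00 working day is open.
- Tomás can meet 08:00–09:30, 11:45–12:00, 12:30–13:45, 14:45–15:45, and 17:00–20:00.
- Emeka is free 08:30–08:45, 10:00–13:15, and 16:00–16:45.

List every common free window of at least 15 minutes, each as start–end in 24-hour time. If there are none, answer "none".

Freya free within 08:00–20:00: 12:00–15:15, 16:00–17:30, 19:30–20:00.
Freya ∩ Tomás: 12:30–13:45, 14:45–15:15, 17:00–17:30, 19:30–20:00.
Freya ∩ Tomás ∩ Emeka: 12:30–13:15.
Windows ≥ 15 min: 12:30–13:15.

12:30–13:15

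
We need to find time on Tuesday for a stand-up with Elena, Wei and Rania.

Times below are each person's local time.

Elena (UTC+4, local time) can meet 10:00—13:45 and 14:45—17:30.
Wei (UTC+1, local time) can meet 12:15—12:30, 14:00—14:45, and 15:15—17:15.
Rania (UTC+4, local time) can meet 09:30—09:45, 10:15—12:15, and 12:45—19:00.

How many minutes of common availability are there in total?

45 minutes

Elena → UTC: 06:00–09:45, 10:45–13:30.
Wei → UTC: 11:15–11:30, 13:00–13:45, 14:15–16:15.
Rania → UTC: 05:30–05:45, 06:15–08:15, 08:45–15:00.
Elena ∩ Wei: 11:15–11:30, 13:00–13:30.
Elena ∩ Wei ∩ Rania: 11:15–11:30, 13:00–13:30.
Total common minutes: 15 + 30 = 45.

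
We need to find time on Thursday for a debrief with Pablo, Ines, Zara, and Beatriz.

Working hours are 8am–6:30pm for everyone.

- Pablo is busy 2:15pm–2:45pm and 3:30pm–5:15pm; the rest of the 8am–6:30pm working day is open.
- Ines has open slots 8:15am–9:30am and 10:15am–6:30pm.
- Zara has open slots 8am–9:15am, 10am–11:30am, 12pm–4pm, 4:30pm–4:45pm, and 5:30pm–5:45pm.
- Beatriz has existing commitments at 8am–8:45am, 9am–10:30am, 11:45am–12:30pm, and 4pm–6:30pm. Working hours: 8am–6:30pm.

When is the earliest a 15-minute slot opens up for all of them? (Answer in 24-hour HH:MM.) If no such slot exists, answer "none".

Pablo free within 08:00–18:30: 08:00–14:15, 14:45–15:30, 17:15–18:30.
Beatriz free within 08:00–18:30: 08:45–09:00, 10:30–11:45, 12:30–16:00.
Pablo ∩ Ines: 08:15–09:30, 10:15–14:15, 14:45–15:30, 17:15–18:30.
Pablo ∩ Ines ∩ Zara: 08:15–09:15, 10:15–11:30, 12:00–14:15, 14:45–15:30, 17:30–17:45.
Pablo ∩ Ines ∩ Zara ∩ Beatriz: 08:45–09:00, 10:30–11:30, 12:30–14:15, 14:45–15:30.
Windows ≥ 15 min: 08:45–09:00, 10:30–11:30, 12:30–14:15, 14:45–15:30.
Earliest such window starts at 08:45.

08:45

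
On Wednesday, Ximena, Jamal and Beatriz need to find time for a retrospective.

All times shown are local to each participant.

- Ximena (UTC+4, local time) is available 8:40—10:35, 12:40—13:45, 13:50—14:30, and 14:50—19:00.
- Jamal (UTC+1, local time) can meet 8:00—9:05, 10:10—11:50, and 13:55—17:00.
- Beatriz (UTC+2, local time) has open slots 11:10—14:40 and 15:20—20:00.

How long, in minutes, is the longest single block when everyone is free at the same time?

100 minutes

Ximena → UTC: 04:40–06:35, 08:40–09:45, 09:50–10:30, 10:50–15:00.
Jamal → UTC: 07:00–08:05, 09:10–10:50, 12:55–16:00.
Beatriz → UTC: 09:10–12:40, 13:20–18:00.
Ximena ∩ Jamal: 09:10–09:45, 09:50–10:30, 12:55–15:00.
Ximena ∩ Jamal ∩ Beatriz: 09:10–09:45, 09:50–10:30, 13:20–15:00.
Common window lengths: 35, 40, 100 min; longest is 100.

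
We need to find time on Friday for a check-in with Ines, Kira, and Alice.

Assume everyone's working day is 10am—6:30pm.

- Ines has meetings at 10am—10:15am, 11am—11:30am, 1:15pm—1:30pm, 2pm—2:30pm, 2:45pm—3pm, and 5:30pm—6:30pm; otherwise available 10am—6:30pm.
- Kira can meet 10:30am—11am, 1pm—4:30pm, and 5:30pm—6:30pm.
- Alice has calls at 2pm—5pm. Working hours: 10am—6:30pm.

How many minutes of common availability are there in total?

Ines free within 10:00–18:30: 10:15–11:00, 11:30–13:15, 13:30–14:00, 14:30–14:45, 15:00–17:30.
Alice free within 10:00–18:30: 10:00–14:00, 17:00–18:30.
Ines ∩ Kira: 10:30–11:00, 13:00–13:15, 13:30–14:00, 14:30–14:45, 15:00–16:30.
Ines ∩ Kira ∩ Alice: 10:30–11:00, 13:00–13:15, 13:30–14:00.
Total common minutes: 30 + 15 + 30 = 75.

75 minutes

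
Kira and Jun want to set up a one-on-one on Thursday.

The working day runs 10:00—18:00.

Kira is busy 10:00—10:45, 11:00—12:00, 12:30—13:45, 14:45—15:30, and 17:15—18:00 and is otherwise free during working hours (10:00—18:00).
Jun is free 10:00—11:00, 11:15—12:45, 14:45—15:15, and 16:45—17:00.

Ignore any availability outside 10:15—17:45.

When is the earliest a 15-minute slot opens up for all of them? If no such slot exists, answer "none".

Kira free within 10:00–18:00: 10:45–11:00, 12:00–12:30, 13:45–14:45, 15:30–17:15.
Kira ∩ Jun: 10:45–11:00, 12:00–12:30, 16:45–17:00.
Restricted to 10:15–17:45: 10:45–11:00, 12:00–12:30, 16:45–17:00.
Windows ≥ 15 min: 10:45–11:00, 12:00–12:30, 16:45–17:00.
Earliest such window starts at 10:45.

10:45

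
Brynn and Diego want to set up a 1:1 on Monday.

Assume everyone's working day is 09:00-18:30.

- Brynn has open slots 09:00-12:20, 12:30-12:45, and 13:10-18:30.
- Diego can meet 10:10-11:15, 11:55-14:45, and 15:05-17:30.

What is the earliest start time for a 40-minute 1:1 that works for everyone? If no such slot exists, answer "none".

Brynn ∩ Diego: 10:10–11:15, 11:55–12:20, 12:30–12:45, 13:10–14:45, 15:05–17:30.
Windows ≥ 40 min: 10:10–11:15, 13:10–14:45, 15:05–17:30.
Earliest such window starts at 10:10.

10:10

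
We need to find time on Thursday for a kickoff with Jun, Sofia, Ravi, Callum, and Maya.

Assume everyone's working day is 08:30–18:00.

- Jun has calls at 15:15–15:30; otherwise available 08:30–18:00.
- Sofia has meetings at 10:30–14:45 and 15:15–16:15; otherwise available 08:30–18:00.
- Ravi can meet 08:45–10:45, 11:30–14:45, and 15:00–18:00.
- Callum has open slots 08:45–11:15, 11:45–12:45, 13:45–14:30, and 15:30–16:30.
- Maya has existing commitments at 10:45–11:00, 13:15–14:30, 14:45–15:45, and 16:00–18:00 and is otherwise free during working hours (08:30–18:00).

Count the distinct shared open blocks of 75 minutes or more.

Jun free within 08:30–18:00: 08:30–15:15, 15:30–18:00.
Sofia free within 08:30–18:00: 08:30–10:30, 14:45–15:15, 16:15–18:00.
Maya free within 08:30–18:00: 08:30–10:45, 11:00–13:15, 14:30–14:45, 15:45–16:00.
Jun ∩ Sofia: 08:30–10:30, 14:45–15:15, 16:15–18:00.
Jun ∩ Sofia ∩ Ravi: 08:45–10:30, 15:00–15:15, 16:15–18:00.
Jun ∩ Sofia ∩ Ravi ∩ Callum: 08:45–10:30, 16:15–16:30.
Jun ∩ Sofia ∩ Ravi ∩ Callum ∩ Maya: 08:45–10:30.
Windows ≥ 75 min: 08:45–10:30.
That's 1 window.

1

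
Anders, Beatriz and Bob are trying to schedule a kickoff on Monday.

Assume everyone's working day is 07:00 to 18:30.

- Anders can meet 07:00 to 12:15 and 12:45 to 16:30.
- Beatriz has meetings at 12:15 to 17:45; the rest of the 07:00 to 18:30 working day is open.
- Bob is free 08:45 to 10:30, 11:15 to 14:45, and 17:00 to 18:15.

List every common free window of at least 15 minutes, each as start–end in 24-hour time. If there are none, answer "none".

Beatriz free within 07:00–18:30: 07:00–12:15, 17:45–18:30.
Anders ∩ Beatriz: 07:00–12:15.
Anders ∩ Beatriz ∩ Bob: 08:45–10:30, 11:15–12:15.
Windows ≥ 15 min: 08:45–10:30, 11:15–12:15.

08:45–10:30, 11:15–12:15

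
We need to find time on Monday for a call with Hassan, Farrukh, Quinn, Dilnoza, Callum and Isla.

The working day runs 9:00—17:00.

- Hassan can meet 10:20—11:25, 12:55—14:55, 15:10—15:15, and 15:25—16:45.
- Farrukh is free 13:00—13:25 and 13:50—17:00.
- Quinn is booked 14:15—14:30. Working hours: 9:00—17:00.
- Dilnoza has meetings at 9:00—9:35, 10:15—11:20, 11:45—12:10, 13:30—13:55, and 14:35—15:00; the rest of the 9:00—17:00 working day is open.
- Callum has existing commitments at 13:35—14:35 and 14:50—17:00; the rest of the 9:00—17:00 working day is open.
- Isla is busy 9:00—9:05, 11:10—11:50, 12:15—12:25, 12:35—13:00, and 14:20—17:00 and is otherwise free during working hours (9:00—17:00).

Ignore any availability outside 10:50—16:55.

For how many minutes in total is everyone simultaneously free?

25 minutes

Quinn free within 09:00–17:00: 09:00–14:15, 14:30–17:00.
Dilnoza free within 09:00–17:00: 09:35–10:15, 11:20–11:45, 12:10–13:30, 13:55–14:35, 15:00–17:00.
Callum free within 09:00–17:00: 09:00–13:35, 14:35–14:50.
Isla free within 09:00–17:00: 09:05–11:10, 11:50–12:15, 12:25–12:35, 13:00–14:20.
Hassan ∩ Farrukh: 13:00–13:25, 13:50–14:55, 15:10–15:15, 15:25–16:45.
Hassan ∩ Farrukh ∩ Quinn: 13:00–13:25, 13:50–14:15, 14:30–14:55, 15:10–15:15, 15:25–16:45.
Hassan ∩ Farrukh ∩ Quinn ∩ Dilnoza: 13:00–13:25, 13:55–14:15, 14:30–14:35, 15:10–15:15, 15:25–16:45.
Hassan ∩ Farrukh ∩ Quinn ∩ Dilnoza ∩ Callum: 13:00–13:25.
Hassan ∩ Farrukh ∩ Quinn ∩ Dilnoza ∩ Callum ∩ Isla: 13:00–13:25.
Restricted to 10:50–16:55: 13:00–13:25.
Total common minutes: 25.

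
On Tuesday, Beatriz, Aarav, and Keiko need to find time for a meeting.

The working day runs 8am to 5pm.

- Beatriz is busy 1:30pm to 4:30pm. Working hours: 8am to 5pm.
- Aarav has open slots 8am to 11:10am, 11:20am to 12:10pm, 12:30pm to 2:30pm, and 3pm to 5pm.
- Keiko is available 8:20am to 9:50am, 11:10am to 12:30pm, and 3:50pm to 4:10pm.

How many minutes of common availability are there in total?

Beatriz free within 08:00–17:00: 08:00–13:30, 16:30–17:00.
Beatriz ∩ Aarav: 08:00–11:10, 11:20–12:10, 12:30–13:30, 16:30–17:00.
Beatriz ∩ Aarav ∩ Keiko: 08:20–09:50, 11:20–12:10.
Total common minutes: 90 + 50 = 140.

140 minutes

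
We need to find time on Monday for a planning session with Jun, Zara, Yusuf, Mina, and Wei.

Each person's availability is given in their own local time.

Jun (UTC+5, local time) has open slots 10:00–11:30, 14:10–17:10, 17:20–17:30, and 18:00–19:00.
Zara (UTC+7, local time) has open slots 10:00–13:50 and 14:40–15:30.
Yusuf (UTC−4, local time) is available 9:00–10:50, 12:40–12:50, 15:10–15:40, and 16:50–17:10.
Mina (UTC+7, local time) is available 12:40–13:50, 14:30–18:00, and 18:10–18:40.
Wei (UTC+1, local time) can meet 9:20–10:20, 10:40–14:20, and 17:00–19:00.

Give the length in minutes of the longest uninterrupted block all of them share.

Jun → UTC: 05:00–06:30, 09:10–12:10, 12:20–12:30, 13:00–14:00.
Zara → UTC: 03:00–06:50, 07:40–08:30.
Yusuf → UTC: 13:00–14:50, 16:40–16:50, 19:10–19:40, 20:50–21:10.
Mina → UTC: 05:40–06:50, 07:30–11:00, 11:10–11:40.
Wei → UTC: 08:20–09:20, 09:40–13:20, 16:00–18:00.
Jun ∩ Zara: 05:00–06:30.
Jun ∩ Zara ∩ Yusuf: (none).
Jun ∩ Zara ∩ Yusuf ∩ Mina: (none).
Jun ∩ Zara ∩ Yusuf ∩ Mina ∩ Wei: (none).
No common window.

0 minutes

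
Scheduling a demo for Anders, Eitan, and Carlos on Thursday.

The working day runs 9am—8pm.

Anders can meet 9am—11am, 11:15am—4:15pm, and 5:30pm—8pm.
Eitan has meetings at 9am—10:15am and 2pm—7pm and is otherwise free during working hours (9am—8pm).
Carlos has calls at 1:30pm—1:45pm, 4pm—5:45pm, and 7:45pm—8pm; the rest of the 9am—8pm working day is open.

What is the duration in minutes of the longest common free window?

Eitan free within 09:00–20:00: 10:15–14:00, 19:00–20:00.
Carlos free within 09:00–20:00: 09:00–13:30, 13:45–16:00, 17:45–19:45.
Anders ∩ Eitan: 10:15–11:00, 11:15–14:00, 19:00–20:00.
Anders ∩ Eitan ∩ Carlos: 10:15–11:00, 11:15–13:30, 13:45–14:00, 19:00–19:45.
Common window lengths: 45, 135, 15, 45 min; longest is 135.

135 minutes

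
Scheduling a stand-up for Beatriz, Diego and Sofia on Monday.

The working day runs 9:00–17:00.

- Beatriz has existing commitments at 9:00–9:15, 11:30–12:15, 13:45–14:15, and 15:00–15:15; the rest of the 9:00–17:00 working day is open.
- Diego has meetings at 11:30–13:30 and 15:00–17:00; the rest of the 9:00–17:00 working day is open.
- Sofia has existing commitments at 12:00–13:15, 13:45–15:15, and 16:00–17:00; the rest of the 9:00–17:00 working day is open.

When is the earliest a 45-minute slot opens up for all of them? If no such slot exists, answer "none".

Beatriz free within 09:00–17:00: 09:15–11:30, 12:15–13:45, 14:15–15:00, 15:15–17:00.
Diego free within 09:00–17:00: 09:00–11:30, 13:30–15:00.
Sofia free within 09:00–17:00: 09:00–12:00, 13:15–13:45, 15:15–16:00.
Beatriz ∩ Diego: 09:15–11:30, 13:30–13:45, 14:15–15:00.
Beatriz ∩ Diego ∩ Sofia: 09:15–11:30, 13:30–13:45.
Windows ≥ 45 min: 09:15–11:30.
Earliest such window starts at 09:15.

09:15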